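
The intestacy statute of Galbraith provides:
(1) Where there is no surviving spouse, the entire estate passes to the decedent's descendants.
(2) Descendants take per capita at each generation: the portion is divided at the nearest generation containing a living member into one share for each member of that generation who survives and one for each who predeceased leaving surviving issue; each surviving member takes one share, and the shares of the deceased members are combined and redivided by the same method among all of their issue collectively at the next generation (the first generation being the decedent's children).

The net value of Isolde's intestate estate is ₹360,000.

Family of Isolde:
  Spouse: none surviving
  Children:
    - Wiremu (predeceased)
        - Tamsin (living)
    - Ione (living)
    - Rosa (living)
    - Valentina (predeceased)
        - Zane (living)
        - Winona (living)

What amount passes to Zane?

The entire ₹360,000 passes to the descendants.
That amount (₹360,000) is divided at the children's generation into 4 shares of ₹90,000. Ione and Rosa each take ₹90,000. The 2 shares of the deceased (Wiremu and Valentina) are combined into a pool of ₹180,000.
That pool (₹180,000) is divided at the grandchildren's generation equally among Tamsin, Zane, and Winona: ₹60,000 each.

Zane receives ₹60,000.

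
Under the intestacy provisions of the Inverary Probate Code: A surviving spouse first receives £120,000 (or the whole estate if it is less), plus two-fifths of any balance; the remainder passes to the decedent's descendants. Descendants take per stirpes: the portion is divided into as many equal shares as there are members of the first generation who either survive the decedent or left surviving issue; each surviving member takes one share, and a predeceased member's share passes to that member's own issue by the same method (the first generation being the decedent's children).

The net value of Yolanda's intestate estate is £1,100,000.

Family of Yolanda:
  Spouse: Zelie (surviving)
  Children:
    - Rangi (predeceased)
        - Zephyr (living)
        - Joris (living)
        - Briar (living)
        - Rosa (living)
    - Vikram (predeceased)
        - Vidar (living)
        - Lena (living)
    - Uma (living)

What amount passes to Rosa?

Rosa receives £49,000.

Zelie first takes £120,000, leaving a balance of £980,000. Zelie then takes two-fifths of the balance (£392,000), for a total of £512,000. The remaining £588,000 passes to the descendants.
The descendants' portion (£588,000) is divided into 3 shares of £196,000: Uma takes £196,000; Rangi's £196,000 share passes to Rangi's issue; Vikram's £196,000 share passes to Vikram's issue.
Rangi's share (£196,000) is divided into 4 shares of £49,000: Zephyr, Joris, Briar, and Rosa each take £49,000.
Vikram's share (£196,000) is divided into 2 shares of £98,000: Vidar and Lena each take £98,000.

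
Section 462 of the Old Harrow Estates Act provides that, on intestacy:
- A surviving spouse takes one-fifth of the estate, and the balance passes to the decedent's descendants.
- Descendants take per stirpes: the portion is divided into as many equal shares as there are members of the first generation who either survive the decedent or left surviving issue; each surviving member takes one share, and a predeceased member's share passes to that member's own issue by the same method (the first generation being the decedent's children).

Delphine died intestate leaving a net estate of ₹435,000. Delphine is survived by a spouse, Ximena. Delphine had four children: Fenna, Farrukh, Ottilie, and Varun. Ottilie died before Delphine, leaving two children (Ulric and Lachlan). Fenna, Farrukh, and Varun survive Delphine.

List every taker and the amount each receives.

Ximena: ₹87,000; Fenna: ₹87,000; Farrukh: ₹87,000; Ulric: ₹43,500; Lachlan: ₹43,500; Varun: ₹87,000

Ximena takes one-fifth of ₹435,000 = ₹87,000. The remaining ₹348,000 passes to the descendants.
The descendants' portion (₹348,000) is divided into 4 shares of ₹87,000: Fenna, Farrukh, and Varun each take ₹87,000; Ottilie's ₹87,000 share passes to Ottilie's issue.
Ottilie's share (₹87,000) is divided into 2 shares of ₹43,500: Ulric and Lachlan each take ₹43,500.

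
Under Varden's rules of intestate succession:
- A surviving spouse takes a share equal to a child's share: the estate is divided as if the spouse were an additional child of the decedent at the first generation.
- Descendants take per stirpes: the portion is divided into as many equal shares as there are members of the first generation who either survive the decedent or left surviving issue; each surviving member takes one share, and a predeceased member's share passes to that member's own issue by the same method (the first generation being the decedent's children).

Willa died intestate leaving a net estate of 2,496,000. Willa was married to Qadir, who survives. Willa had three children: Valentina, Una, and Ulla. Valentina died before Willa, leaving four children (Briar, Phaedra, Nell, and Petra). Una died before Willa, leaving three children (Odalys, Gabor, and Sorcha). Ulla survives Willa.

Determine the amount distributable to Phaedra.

Phaedra receives 156,000.

The spouse counts as an additional share at the children's level, so there are 4 primary shares of 624,000. Qadir takes one such share (624,000).
The children's combined portion (1,872,000) is divided into 3 shares of 624,000: Ulla takes 624,000; Valentina's 624,000 share passes to Valentina's issue; Una's 624,000 share passes to Una's issue.
Valentina's share (624,000) is divided into 4 shares of 156,000: Briar, Phaedra, Nell, and Petra each take 156,000.
Una's share (624,000) is divided into 3 shares of 208,000: Odalys, Gabor, and Sorcha each take 208,000.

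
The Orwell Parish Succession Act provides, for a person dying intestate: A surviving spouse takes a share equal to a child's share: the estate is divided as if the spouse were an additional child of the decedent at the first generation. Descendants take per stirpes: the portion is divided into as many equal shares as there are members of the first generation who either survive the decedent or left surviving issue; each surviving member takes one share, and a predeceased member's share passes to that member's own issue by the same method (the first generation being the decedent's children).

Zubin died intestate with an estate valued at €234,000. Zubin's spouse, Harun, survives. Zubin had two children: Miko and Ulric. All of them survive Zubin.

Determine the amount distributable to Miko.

The spouse counts as an additional share at the children's level, so there are 3 primary shares of €78,000. Harun takes one such share (€78,000).
The children's combined portion (€156,000) is divided into 2 shares of €78,000: Miko and Ulric each take €78,000.

Miko receives €78,000.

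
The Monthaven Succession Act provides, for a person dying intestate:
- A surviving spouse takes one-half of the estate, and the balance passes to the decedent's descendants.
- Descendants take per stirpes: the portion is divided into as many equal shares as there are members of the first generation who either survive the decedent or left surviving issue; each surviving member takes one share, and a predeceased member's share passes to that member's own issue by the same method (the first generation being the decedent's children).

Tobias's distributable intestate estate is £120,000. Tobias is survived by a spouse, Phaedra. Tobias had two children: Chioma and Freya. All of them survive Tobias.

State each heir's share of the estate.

Phaedra: £60,000; Chioma: £30,000; Freya: £30,000

Phaedra takes one-half of £120,000 = £60,000. The remaining £60,000 passes to the descendants.
The descendants' portion (£60,000) is divided into 2 shares of £30,000: Chioma and Freya each take £30,000.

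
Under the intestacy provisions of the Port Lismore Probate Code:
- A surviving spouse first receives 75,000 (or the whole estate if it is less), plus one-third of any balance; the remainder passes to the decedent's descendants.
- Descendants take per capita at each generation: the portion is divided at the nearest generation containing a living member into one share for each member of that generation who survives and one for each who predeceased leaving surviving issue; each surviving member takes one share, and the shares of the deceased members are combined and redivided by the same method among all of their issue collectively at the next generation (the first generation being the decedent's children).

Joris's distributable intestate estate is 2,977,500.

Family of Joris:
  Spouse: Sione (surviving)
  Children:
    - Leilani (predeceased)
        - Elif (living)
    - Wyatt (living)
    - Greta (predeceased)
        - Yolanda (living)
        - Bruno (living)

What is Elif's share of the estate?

Sione first takes 75,000, leaving a balance of 2,902,500. Sione then takes one-third of the balance (967,500), for a total of 1,042,500. The remaining 1,935,000 passes to the descendants.
The descendants' portion (1,935,000) is divided at the children's generation into 3 shares of 645,000. Wyatt takes 645,000. The 2 shares of the deceased (Leilani and Greta) are combined into a pool of 1,290,000.
That pool (1,290,000) is divided at the grandchildren's generation equally among Elif, Yolanda, and Bruno: 430,000 each.

Elif receives 430,000.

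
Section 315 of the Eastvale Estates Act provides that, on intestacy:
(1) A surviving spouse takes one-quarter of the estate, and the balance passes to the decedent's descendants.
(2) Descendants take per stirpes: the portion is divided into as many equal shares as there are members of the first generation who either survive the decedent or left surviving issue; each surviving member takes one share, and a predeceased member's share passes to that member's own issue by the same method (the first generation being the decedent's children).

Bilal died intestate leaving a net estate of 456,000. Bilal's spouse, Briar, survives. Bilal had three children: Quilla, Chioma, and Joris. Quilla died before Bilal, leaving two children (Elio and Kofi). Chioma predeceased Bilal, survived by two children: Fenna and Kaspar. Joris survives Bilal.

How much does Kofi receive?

Kofi receives 57,000.

Briar takes one-quarter of 456,000 = 114,000. The remaining 342,000 passes to the descendants.
The descendants' portion (342,000) is divided into 3 shares of 114,000: Joris takes 114,000; Quilla's 114,000 share passes to Quilla's issue; Chioma's 114,000 share passes to Chioma's issue.
Quilla's share (114,000) is divided into 2 shares of 57,000: Elio and Kofi each take 57,000.
Chioma's share (114,000) is divided into 2 shares of 57,000: Fenna and Kaspar each take 57,000.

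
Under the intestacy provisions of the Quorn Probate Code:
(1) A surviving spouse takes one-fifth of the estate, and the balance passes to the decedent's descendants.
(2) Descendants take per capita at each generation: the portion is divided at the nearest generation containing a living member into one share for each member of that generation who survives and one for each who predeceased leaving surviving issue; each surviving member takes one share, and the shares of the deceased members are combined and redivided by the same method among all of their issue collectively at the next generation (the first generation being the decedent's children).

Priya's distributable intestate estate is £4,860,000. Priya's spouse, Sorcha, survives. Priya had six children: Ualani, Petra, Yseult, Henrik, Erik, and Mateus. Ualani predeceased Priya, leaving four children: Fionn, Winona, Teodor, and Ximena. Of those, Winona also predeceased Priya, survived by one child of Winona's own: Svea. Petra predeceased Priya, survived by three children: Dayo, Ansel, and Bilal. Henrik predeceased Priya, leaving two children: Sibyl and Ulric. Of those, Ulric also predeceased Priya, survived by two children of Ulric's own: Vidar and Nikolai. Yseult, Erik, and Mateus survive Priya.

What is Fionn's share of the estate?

Fionn receives £216,000.

Sorcha takes one-fifth of £4,860,000 = £972,000. The remaining £3,888,000 passes to the descendants.
The descendants' portion (£3,888,000) is divided at the children's generation into 6 shares of £648,000. Yseult, Erik, and Mateus each take £648,000. The 3 shares of the deceased (Ualani, Petra, and Henrik) are combined into a pool of £1,944,000.
That pool (£1,944,000) is divided at the grandchildren's generation into 9 shares of £216,000. Fionn, Teodor, Ximena, Dayo, Ansel, Bilal, and Sibyl each take £216,000. The 2 shares of the deceased (Winona and Ulric) are combined into a pool of £432,000.
That pool (£432,000) is divided at the great-grandchildren's generation equally among Svea, Vidar, and Nikolai: £144,000 each.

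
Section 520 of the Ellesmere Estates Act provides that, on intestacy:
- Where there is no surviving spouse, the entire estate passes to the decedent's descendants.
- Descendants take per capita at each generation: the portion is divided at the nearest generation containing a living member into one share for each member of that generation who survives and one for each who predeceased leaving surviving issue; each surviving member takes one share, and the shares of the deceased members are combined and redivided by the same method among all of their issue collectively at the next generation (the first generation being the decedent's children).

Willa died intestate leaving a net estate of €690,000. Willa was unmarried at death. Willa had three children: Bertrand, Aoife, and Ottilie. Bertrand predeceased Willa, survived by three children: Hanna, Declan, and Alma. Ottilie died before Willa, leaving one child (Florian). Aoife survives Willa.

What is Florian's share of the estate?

Florian receives €115,000.

The entire €690,000 passes to the descendants.
That amount (€690,000) is divided at the children's generation into 3 shares of €230,000. Aoife takes €230,000. The 2 shares of the deceased (Bertrand and Ottilie) are combined into a pool of €460,000.
That pool (€460,000) is divided at the grandchildren's generation equally among Hanna, Declan, Alma, and Florian: €115,000 each.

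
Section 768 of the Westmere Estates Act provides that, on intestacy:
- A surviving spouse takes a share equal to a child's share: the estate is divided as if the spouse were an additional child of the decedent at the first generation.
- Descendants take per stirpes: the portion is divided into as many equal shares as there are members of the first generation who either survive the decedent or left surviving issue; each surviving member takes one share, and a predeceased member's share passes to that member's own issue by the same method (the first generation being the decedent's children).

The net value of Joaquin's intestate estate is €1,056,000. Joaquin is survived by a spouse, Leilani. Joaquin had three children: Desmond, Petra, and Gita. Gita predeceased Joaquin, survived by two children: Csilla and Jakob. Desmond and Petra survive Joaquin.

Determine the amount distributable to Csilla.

The spouse counts as an additional share at the children's level, so there are 4 primary shares of €264,000. Leilani takes one such share (€264,000).
The children's combined portion (€792,000) is divided into 3 shares of €264,000: Desmond and Petra each take €264,000; Gita's €264,000 share passes to Gita's issue.
Gita's share (€264,000) is divided into 2 shares of €132,000: Csilla and Jakob each take €132,000.

Csilla receives €132,000.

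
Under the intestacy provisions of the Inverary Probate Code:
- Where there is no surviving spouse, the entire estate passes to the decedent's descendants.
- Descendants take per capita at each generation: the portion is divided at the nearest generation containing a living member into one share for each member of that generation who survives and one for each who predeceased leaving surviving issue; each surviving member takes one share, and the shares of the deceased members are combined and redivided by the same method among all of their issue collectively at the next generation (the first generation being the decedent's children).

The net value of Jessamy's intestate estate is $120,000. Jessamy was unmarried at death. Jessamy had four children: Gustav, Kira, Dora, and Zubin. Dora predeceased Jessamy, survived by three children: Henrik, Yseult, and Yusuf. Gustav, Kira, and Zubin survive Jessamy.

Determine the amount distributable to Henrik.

The entire $120,000 passes to the descendants.
That amount ($120,000) is divided at the children's generation into 4 shares of $30,000. Gustav, Kira, and Zubin each take $30,000. The remaining share for the deceased Dora ($30,000) is carried to the next generation.
That pool ($30,000) is divided at the grandchildren's generation equally among Henrik, Yseult, and Yusuf: $10,000 each.

Henrik receives $10,000.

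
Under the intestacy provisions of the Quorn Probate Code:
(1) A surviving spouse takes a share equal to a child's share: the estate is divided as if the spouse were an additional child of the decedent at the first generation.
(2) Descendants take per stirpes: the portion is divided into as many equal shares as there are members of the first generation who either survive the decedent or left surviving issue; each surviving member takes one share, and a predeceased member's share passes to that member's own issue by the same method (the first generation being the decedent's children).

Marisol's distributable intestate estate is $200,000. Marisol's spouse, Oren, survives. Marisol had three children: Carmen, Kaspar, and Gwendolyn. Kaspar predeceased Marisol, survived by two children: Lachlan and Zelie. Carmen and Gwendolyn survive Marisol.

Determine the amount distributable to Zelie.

Zelie receives $25,000.

The spouse counts as an additional share at the children's level, so there are 4 primary shares of $50,000. Oren takes one such share ($50,000).
The children's combined portion ($150,000) is divided into 3 shares of $50,000: Carmen and Gwendolyn each take $50,000; Kaspar's $50,000 share passes to Kaspar's issue.
Kaspar's share ($50,000) is divided into 2 shares of $25,000: Lachlan and Zelie each take $25,000.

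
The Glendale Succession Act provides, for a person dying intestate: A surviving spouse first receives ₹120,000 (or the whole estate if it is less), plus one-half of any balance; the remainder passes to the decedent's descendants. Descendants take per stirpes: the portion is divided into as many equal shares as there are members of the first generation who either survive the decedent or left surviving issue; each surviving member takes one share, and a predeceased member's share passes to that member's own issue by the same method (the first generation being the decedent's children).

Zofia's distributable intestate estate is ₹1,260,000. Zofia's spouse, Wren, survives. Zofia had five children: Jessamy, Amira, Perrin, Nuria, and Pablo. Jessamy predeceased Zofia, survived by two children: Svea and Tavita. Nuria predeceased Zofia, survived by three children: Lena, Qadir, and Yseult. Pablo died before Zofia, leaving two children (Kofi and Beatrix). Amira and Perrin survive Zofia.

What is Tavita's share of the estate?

Wren first takes ₹120,000, leaving a balance of ₹1,140,000. Wren then takes one-half of the balance (₹570,000), for a total of ₹690,000. The remaining ₹570,000 passes to the descendants.
The descendants' portion (₹570,000) is divided into 5 shares of ₹114,000: Amira and Perrin each take ₹114,000; Jessamy's ₹114,000 share passes to Jessamy's issue; Nuria's ₹114,000 share passes to Nuria's issue; Pablo's ₹114,000 share passes to Pablo's issue.
Jessamy's share (₹114,000) is divided into 2 shares of ₹57,000: Svea and Tavita each take ₹57,000.
Nuria's share (₹114,000) is divided into 3 shares of ₹38,000: Lena, Qadir, and Yseult each take ₹38,000.
Pablo's share (₹114,000) is divided into 2 shares of ₹57,000: Kofi and Beatrix each take ₹57,000.

Tavita receives ₹57,000.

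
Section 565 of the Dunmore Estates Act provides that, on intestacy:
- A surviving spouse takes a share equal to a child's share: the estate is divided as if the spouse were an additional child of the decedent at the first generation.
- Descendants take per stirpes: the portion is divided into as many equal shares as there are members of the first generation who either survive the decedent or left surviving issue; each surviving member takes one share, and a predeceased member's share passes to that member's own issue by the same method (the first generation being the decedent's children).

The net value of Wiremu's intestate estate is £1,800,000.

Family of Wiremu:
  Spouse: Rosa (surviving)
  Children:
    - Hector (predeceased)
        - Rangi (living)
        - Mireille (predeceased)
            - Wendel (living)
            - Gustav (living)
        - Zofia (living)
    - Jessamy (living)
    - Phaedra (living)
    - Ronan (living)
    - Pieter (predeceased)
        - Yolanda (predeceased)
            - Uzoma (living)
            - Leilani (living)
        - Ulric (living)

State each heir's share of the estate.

Rosa: £300,000; Rangi: £100,000; Wendel: £50,000; Gustav: £50,000; Zofia: £100,000; Jessamy: £300,000; Phaedra: £300,000; Ronan: £300,000; Uzoma: £75,000; Leilani: £75,000; Ulric: £150,000

The spouse counts as an additional share at the children's level, so there are 6 primary shares of £300,000. Rosa takes one such share (£300,000).
The children's combined portion (£1,500,000) is divided into 5 shares of £300,000: Jessamy, Phaedra, and Ronan each take £300,000; Hector's £300,000 share passes to Hector's issue; Pieter's £300,000 share passes to Pieter's issue.
Hector's share (£300,000) is divided into 3 shares of £100,000: Rangi and Zofia each take £100,000; Mireille's £100,000 share passes to Mireille's issue.
Mireille's share (£100,000) is divided into 2 shares of £50,000: Wendel and Gustav each take £50,000.
Pieter's share (£300,000) is divided into 2 shares of £150,000: Ulric takes £150,000; Yolanda's £150,000 share passes to Yolanda's issue.
Yolanda's share (£150,000) is divided into 2 shares of £75,000: Uzoma and Leilani each take £75,000.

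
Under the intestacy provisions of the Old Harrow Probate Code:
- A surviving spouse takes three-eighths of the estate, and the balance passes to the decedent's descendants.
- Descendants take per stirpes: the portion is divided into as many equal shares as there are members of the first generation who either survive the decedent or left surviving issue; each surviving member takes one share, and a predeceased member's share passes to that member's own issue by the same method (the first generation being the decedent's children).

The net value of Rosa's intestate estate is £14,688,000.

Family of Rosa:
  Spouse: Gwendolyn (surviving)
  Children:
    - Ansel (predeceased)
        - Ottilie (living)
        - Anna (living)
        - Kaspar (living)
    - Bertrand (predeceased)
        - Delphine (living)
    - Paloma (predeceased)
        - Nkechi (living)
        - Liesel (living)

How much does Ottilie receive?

Gwendolyn takes three-eighths of £14,688,000 = £5,508,000. The remaining £9,180,000 passes to the descendants.
The descendants' portion (£9,180,000) is divided into 3 shares of £3,060,000: Ansel's £3,060,000 share passes to Ansel's issue; Bertrand's £3,060,000 share passes to Bertrand's issue; Paloma's £3,060,000 share passes to Paloma's issue.
Ansel's share (£3,060,000) is divided into 3 shares of £1,020,000: Ottilie, Anna, and Kaspar each take £1,020,000.
Bertrand's share (£3,060,000) passes entirely to Delphine.
Paloma's share (£3,060,000) is divided into 2 shares of £1,530,000: Nkechi and Liesel each take £1,530,000.

Ottilie receives £1,020,000.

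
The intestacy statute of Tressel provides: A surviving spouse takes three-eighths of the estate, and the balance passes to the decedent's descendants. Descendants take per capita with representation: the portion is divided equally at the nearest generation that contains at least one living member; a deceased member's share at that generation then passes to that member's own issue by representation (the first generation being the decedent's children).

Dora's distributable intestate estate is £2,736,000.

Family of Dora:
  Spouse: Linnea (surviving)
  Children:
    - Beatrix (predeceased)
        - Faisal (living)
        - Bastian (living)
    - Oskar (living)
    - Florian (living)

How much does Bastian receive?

Linnea takes three-eighths of £2,736,000 = £1,026,000. The remaining £1,710,000 passes to the descendants.
The descendants' portion (£1,710,000) is divided into 3 shares of £570,000: Oskar and Florian each take £570,000; Beatrix's £570,000 share passes to Beatrix's issue.
Beatrix's share (£570,000) is divided into 2 shares of £285,000: Faisal and Bastian each take £285,000.

Bastian receives £285,000.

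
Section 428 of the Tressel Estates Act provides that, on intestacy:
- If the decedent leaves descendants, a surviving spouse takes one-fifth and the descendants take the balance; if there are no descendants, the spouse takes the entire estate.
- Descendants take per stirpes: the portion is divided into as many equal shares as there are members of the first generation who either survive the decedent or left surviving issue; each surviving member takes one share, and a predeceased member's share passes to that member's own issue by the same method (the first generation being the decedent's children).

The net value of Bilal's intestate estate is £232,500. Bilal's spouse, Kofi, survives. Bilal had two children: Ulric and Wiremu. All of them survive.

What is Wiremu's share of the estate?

Wiremu receives £93,000.

Kofi takes one-fifth of £232,500 = £46,500. The remaining £186,000 passes to the descendants.
The descendants' portion (£186,000) is divided into 2 shares of £93,000: Ulric and Wiremu each take £93,000.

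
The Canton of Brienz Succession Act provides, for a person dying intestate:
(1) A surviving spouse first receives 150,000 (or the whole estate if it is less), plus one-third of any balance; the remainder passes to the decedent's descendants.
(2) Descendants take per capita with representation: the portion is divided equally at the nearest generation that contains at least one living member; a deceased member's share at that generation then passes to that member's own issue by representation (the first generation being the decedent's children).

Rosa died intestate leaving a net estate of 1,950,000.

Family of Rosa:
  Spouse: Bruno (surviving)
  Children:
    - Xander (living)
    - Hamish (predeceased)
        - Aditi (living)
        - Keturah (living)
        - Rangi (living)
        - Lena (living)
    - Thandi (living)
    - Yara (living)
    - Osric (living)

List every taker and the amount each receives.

Bruno: 750,000; Xander: 240,000; Aditi: 60,000; Keturah: 60,000; Rangi: 60,000; Lena: 60,000; Thandi: 240,000; Yara: 240,000; Osric: 240,000

Bruno first takes 150,000, leaving a balance of 1,800,000. Bruno then takes one-third of the balance (600,000), for a total of 750,000. The remaining 1,200,000 passes to the descendants.
The descendants' portion (1,200,000) is divided into 5 shares of 240,000: Xander, Thandi, Yara, and Osric each take 240,000; Hamish's 240,000 share passes to Hamish's issue.
Hamish's share (240,000) is divided into 4 shares of 60,000: Aditi, Keturah, Rangi, and Lena each take 60,000.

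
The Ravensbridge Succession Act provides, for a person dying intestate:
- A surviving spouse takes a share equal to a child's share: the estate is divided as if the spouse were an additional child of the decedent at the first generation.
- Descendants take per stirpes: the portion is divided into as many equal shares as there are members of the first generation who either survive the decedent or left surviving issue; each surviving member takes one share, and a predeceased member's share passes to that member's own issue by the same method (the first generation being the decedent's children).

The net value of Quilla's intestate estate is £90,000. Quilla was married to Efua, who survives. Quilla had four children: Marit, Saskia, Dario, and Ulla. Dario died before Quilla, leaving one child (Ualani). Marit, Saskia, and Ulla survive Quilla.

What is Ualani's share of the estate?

Ualani receives £18,000.

The spouse counts as an additional share at the children's level, so there are 5 primary shares of £18,000. Efua takes one such share (£18,000).
The children's combined portion (£72,000) is divided into 4 shares of £18,000: Marit, Saskia, and Ulla each take £18,000; Dario's £18,000 share passes to Dario's issue.
Dario's share (£18,000) passes entirely to Ualani.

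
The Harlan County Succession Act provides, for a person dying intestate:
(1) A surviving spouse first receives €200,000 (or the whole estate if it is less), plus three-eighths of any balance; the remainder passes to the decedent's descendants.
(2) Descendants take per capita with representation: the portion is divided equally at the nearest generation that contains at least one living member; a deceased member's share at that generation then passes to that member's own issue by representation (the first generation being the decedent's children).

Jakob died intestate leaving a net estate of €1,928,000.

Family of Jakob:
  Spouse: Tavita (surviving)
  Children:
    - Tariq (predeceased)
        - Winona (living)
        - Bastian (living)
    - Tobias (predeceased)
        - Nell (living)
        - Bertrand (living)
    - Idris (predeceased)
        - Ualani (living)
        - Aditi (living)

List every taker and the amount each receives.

Tavita first takes €200,000, leaving a balance of €1,728,000. Tavita then takes three-eighths of the balance (€648,000), for a total of €848,000. The remaining €1,080,000 passes to the descendants.
No child survives, so the initial division is made at the grandchildren's generation.
The descendants' portion (€1,080,000) is divided into 6 shares of €180,000: Winona, Bastian, Nell, Bertrand, Ualani, and Aditi each take €180,000.

Tavita: €848,000; Winona: €180,000; Bastian: €180,000; Nell: €180,000; Bertrand: €180,000; Ualani: €180,000; Aditi: €180,000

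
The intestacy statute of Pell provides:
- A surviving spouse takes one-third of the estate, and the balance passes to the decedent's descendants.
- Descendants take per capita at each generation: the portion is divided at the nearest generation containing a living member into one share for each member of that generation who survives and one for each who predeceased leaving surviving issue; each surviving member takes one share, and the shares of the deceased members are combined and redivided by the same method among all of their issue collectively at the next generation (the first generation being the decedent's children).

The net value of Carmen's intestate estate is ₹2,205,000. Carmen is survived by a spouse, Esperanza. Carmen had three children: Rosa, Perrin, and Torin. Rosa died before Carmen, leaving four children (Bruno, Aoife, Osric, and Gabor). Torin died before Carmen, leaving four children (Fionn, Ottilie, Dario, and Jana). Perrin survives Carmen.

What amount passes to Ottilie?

Ottilie receives ₹122,500.

Esperanza takes one-third of ₹2,205,000 = ₹735,000. The remaining ₹1,470,000 passes to the descendants.
The descendants' portion (₹1,470,000) is divided at the children's generation into 3 shares of ₹490,000. Perrin takes ₹490,000. The 2 shares of the deceased (Rosa and Torin) are combined into a pool of ₹980,000.
That pool (₹980,000) is divided at the grandchildren's generation equally among Bruno, Aoife, Osric, Gabor, Fionn, Ottilie, Dario, and Jana: ₹122,500 each.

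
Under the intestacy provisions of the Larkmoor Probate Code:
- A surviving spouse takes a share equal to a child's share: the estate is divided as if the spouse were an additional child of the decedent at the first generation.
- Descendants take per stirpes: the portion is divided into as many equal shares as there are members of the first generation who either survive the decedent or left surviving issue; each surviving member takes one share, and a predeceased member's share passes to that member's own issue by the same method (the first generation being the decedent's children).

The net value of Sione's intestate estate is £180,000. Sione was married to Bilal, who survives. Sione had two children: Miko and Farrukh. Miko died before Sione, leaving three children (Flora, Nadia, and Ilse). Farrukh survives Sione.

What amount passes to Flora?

The spouse counts as an additional share at the children's level, so there are 3 primary shares of £60,000. Bilal takes one such share (£60,000).
The children's combined portion (£120,000) is divided into 2 shares of £60,000: Farrukh takes £60,000; Miko's £60,000 share passes to Miko's issue.
Miko's share (£60,000) is divided into 3 shares of £20,000: Flora, Nadia, and Ilse each take £20,000.

Flora receives £20,000.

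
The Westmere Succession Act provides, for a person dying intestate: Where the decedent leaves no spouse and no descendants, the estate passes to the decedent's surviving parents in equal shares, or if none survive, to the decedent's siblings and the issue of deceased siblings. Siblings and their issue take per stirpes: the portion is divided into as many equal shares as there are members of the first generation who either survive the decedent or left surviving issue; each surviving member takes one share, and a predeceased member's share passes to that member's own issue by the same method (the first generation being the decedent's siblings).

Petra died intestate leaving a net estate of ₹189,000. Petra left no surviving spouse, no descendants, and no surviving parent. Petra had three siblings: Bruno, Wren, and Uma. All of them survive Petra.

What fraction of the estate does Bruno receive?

Bruno receives 1/3 of the estate.

The entire ₹189,000 passes to the siblings and their issue.
That amount (₹189,000) is divided into 3 shares of ₹63,000: Bruno, Wren, and Uma each take ₹63,000.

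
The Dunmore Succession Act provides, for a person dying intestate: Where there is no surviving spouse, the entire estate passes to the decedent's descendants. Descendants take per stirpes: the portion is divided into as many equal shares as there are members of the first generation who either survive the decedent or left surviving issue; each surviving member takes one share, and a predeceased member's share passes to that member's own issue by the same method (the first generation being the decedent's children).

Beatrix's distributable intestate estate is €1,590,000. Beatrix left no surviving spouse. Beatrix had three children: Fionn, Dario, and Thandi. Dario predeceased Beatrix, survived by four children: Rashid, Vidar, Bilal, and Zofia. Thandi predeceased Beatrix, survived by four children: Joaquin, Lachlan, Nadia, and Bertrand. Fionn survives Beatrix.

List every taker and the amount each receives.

Fionn: €530,000; Rashid: €132,500; Vidar: €132,500; Bilal: €132,500; Zofia: €132,500; Joaquin: €132,500; Lachlan: €132,500; Nadia: €132,500; Bertrand: €132,500

The entire €1,590,000 passes to the descendants.
That amount (€1,590,000) is divided into 3 shares of €530,000: Fionn takes €530,000; Dario's €530,000 share passes to Dario's issue; Thandi's €530,000 share passes to Thandi's issue.
Dario's share (€530,000) is divided into 4 shares of €132,500: Rashid, Vidar, Bilal, and Zofia each take €132,500.
Thandi's share (€530,000) is divided into 4 shares of €132,500: Joaquin, Lachlan, Nadia, and Bertrand each take €132,500.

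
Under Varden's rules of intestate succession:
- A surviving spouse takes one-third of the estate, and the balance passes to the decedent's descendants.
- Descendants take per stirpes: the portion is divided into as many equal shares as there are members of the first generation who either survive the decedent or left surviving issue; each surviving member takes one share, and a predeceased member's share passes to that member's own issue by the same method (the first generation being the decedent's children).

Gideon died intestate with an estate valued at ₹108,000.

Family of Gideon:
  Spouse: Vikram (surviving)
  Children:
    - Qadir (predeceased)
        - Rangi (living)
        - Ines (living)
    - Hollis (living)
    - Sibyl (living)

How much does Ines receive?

Vikram takes one-third of ₹108,000 = ₹36,000. The remaining ₹72,000 passes to the descendants.
The descendants' portion (₹72,000) is divided into 3 shares of ₹24,000: Hollis and Sibyl each take ₹24,000; Qadir's ₹24,000 share passes to Qadir's issue.
Qadir's share (₹24,000) is divided into 2 shares of ₹12,000: Rangi and Ines each take ₹12,000.

Ines receives ₹12,000.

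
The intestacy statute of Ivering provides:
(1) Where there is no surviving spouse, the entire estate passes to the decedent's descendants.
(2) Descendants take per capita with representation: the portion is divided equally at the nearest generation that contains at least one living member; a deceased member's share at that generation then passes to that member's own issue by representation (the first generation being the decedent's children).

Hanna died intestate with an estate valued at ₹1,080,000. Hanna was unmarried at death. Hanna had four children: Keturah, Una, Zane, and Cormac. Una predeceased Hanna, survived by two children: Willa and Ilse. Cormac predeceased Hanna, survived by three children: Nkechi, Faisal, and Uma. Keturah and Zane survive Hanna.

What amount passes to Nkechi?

Nkechi receives ₹90,000.

The entire ₹1,080,000 passes to the descendants.
That amount (₹1,080,000) is divided into 4 shares of ₹270,000: Keturah and Zane each take ₹270,000; Una's ₹270,000 share passes to Una's issue; Cormac's ₹270,000 share passes to Cormac's issue.
Una's share (₹270,000) is divided into 2 shares of ₹135,000: Willa and Ilse each take ₹135,000.
Cormac's share (₹270,000) is divided into 3 shares of ₹90,000: Nkechi, Faisal, and Uma each take ₹90,000.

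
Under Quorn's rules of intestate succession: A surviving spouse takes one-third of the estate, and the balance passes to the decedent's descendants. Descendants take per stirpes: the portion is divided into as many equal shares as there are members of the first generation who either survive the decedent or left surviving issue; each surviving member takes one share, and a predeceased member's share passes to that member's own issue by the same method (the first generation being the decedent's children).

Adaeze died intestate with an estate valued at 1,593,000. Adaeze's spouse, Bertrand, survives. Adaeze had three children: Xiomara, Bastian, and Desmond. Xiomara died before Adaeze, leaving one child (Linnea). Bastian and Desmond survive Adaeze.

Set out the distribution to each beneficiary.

Bertrand takes one-third of 1,593,000 = 531,000. The remaining 1,062,000 passes to the descendants.
The descendants' portion (1,062,000) is divided into 3 shares of 354,000: Bastian and Desmond each take 354,000; Xiomara's 354,000 share passes to Xiomara's issue.
Xiomara's share (354,000) passes entirely to Linnea.

Bertrand: 531,000; Linnea: 354,000; Bastian: 354,000; Desmond: 354,000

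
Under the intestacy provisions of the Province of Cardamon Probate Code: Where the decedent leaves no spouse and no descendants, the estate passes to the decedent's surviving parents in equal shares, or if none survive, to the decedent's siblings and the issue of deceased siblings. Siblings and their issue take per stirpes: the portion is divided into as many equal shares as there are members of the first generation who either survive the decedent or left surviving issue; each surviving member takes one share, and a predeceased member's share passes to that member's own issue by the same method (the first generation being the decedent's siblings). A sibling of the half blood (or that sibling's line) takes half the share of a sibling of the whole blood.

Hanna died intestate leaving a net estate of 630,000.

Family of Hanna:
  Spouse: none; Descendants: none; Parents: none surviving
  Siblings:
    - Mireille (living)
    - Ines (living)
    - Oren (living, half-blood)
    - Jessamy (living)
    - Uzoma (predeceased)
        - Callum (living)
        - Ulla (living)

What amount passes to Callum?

Callum receives 70,000.

The entire 630,000 passes to the siblings and their issue.
Counting each half-blood sibling's line as half a unit, there are 9/2 units in 630,000, so one unit is 140,000. Whole-blood lines (Mireille, Ines, Jessamy, and Uzoma) take 140,000 each; half-blood lines (Oren) take 70,000 each.
Uzoma's share (140,000) is divided into 2 shares of 70,000: Callum and Ulla each take 70,000.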